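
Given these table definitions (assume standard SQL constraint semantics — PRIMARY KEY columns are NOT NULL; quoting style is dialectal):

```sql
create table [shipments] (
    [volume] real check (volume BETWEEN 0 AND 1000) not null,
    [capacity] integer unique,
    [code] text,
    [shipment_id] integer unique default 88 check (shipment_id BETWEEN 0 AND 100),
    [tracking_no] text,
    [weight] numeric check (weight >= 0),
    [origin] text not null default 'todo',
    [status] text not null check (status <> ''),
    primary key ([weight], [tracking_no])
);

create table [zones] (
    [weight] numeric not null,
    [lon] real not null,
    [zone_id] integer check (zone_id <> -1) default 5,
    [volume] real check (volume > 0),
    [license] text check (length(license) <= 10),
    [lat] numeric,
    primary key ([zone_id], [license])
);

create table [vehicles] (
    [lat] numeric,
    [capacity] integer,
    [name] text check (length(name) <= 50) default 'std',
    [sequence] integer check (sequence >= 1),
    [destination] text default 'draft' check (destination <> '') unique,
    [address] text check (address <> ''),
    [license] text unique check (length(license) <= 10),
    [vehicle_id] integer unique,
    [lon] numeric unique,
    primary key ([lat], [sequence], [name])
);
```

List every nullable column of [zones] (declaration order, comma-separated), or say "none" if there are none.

- weight: declared NOT NULL → not nullable.
- lon: declared NOT NULL → not nullable.
- zone_id: part of the PRIMARY KEY, which implies NOT NULL → not nullable.
- volume: CHECK does not forbid NULL (a CHECK constraint passes when its expression is NULL) → nullable.
- license: part of the PRIMARY KEY, which implies NOT NULL → not nullable.
- lat: no NOT NULL constraint applies → nullable.

volume, lat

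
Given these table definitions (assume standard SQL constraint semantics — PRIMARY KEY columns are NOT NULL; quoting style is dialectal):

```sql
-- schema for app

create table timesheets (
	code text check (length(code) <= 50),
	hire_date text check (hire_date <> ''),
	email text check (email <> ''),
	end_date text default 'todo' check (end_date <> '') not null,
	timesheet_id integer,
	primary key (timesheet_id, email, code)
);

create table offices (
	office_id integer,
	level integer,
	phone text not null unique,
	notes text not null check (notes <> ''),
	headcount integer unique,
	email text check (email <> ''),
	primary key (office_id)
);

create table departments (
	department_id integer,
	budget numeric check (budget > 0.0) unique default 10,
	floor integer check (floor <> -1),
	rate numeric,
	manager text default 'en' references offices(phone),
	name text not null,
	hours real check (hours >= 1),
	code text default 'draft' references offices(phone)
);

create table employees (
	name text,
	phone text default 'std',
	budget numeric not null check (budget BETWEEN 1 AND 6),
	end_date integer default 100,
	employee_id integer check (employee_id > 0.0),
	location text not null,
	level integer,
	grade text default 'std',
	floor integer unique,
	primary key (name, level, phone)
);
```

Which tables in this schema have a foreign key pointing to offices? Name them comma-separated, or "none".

- departments.manager references offices(phone).
- departments.code references offices(phone).

departments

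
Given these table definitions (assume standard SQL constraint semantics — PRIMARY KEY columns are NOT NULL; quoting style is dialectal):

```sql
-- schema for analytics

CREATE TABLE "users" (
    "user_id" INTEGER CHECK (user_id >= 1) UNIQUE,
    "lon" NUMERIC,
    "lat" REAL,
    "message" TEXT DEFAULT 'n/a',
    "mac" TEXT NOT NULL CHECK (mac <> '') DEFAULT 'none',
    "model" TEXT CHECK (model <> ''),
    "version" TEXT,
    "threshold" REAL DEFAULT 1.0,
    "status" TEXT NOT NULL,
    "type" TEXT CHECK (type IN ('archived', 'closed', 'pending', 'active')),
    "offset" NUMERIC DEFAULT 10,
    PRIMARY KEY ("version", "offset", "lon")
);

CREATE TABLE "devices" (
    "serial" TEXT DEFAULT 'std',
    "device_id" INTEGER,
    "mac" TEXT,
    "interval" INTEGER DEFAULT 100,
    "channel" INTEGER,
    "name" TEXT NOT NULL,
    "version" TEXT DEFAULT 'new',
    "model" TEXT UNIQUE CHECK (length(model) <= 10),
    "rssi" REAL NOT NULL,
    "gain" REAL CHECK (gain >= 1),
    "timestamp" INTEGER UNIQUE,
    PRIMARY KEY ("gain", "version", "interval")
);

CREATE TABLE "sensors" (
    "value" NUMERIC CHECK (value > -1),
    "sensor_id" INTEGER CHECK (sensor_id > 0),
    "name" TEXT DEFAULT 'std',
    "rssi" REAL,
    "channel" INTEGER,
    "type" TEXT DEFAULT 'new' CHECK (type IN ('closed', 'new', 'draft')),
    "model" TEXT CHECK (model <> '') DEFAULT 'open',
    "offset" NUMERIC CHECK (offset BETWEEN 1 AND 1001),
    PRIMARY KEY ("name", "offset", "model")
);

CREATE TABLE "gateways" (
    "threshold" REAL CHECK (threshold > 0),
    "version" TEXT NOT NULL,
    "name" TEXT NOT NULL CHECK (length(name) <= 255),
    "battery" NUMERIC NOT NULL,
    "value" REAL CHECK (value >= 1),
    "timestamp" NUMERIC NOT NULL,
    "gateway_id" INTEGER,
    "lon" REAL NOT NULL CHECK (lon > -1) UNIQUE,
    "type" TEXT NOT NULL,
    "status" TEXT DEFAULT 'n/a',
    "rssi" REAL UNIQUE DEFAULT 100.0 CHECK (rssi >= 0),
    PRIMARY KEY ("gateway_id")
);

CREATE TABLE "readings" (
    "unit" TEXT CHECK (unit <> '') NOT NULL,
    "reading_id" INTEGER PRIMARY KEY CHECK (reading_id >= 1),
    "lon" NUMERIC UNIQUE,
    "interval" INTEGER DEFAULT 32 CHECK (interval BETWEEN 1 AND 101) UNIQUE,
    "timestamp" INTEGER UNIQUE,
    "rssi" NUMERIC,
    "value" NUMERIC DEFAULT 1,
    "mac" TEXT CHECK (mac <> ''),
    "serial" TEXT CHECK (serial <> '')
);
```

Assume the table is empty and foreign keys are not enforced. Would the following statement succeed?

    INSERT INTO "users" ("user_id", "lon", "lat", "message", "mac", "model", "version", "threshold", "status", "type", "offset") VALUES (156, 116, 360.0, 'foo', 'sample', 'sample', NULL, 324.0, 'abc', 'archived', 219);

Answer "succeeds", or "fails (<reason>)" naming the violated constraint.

version is explicitly set to NULL, but version is part of the PRIMARY KEY (implied NOT NULL).

fails (NOT NULL on version)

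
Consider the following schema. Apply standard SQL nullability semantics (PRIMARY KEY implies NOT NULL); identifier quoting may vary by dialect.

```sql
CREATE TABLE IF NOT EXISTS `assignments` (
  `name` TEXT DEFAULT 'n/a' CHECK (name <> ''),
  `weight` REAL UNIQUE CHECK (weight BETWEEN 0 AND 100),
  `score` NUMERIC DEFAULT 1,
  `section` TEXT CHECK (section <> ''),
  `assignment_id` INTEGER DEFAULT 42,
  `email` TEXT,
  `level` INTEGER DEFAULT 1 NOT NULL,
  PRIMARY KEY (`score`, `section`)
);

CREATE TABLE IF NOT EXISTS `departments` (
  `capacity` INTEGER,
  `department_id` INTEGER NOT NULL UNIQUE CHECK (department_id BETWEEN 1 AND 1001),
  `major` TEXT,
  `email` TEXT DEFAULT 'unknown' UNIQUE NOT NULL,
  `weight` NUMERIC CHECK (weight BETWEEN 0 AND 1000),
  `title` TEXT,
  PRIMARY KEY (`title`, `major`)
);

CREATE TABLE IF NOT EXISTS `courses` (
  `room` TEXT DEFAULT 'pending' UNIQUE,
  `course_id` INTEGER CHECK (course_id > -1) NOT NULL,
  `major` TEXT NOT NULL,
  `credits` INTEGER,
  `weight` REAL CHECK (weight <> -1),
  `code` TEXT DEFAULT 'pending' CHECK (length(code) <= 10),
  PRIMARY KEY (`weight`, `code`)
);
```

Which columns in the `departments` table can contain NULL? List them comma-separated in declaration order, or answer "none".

- capacity: no NOT NULL constraint applies → nullable.
- department_id: declared NOT NULL → not nullable.
- major: part of the PRIMARY KEY, which implies NOT NULL → not nullable.
- email: declared NOT NULL → not nullable.
- weight: CHECK does not forbid NULL (a CHECK constraint passes when its expression is NULL) → nullable.
- title: part of the PRIMARY KEY, which implies NOT NULL → not nullable.

capacity, weight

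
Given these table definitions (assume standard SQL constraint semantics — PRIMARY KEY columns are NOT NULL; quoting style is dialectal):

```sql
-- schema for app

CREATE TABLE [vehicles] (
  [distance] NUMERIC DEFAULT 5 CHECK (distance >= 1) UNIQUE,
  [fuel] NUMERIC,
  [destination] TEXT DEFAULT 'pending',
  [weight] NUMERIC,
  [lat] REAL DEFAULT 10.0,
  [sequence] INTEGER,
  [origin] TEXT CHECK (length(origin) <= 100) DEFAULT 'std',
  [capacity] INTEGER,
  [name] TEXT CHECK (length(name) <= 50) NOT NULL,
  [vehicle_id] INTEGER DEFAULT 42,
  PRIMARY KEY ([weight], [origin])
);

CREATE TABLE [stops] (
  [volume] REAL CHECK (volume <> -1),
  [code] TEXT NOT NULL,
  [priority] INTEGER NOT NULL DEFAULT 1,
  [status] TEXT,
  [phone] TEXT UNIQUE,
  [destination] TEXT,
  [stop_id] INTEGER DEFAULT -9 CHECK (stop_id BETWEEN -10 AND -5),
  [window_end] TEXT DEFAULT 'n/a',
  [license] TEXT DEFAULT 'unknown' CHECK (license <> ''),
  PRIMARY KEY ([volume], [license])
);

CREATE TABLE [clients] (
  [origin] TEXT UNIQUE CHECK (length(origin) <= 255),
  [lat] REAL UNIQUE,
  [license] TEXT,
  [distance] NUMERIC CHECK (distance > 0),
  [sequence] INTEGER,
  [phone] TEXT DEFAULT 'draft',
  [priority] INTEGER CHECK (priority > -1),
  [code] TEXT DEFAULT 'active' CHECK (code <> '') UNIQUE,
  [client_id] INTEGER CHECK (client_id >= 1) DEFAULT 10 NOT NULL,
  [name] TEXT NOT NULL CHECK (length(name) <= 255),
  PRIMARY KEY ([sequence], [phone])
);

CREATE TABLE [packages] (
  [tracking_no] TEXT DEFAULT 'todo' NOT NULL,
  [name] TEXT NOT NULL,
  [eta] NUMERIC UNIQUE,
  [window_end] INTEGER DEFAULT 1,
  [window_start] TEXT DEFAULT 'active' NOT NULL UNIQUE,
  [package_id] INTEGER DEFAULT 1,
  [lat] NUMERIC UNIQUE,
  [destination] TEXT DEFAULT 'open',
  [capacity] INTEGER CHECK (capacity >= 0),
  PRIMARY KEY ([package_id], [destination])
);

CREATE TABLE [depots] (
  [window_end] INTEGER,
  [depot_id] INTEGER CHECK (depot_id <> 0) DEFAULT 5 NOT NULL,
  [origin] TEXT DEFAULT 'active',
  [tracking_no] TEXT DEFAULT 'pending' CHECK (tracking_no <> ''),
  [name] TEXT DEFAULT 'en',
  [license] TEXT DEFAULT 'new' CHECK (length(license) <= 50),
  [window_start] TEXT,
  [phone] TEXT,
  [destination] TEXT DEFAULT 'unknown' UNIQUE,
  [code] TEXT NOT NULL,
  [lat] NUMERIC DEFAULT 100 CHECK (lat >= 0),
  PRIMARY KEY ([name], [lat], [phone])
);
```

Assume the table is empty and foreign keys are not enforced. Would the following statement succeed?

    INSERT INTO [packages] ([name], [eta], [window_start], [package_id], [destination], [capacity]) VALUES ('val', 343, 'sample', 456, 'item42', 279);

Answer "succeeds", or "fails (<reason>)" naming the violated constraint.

NOT NULL columns: destination is supplied; name is supplied; package_id is supplied; tracking_no defaults to 'todo'; window_start is supplied.
CHECK constraints: 279 satisfies (capacity >= 0).
No constraint is violated.

succeeds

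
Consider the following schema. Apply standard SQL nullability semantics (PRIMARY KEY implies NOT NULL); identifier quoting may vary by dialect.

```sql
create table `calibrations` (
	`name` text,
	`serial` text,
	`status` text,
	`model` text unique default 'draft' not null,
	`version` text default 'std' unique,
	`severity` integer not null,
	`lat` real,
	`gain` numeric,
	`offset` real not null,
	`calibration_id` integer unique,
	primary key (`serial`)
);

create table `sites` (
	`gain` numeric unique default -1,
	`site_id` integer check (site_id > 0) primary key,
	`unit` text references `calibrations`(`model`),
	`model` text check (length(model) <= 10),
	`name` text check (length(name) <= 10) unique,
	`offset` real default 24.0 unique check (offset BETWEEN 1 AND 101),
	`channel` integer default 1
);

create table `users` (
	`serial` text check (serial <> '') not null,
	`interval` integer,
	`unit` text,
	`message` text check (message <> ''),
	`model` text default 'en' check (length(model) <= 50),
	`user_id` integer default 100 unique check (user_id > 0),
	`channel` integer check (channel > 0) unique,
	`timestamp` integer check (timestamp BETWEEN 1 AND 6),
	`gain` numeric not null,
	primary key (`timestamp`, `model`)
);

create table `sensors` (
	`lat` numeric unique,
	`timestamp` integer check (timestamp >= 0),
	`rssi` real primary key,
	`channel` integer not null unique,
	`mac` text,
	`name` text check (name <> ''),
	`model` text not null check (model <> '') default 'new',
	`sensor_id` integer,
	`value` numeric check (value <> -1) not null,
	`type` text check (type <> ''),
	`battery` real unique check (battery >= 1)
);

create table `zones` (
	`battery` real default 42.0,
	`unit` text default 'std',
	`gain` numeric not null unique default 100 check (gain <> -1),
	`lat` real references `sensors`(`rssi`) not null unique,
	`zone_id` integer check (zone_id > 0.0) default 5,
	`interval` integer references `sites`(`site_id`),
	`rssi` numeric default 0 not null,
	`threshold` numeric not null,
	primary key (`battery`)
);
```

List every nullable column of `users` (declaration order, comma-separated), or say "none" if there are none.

- serial: declared NOT NULL → not nullable.
- interval: no NOT NULL constraint applies → nullable.
- unit: no NOT NULL constraint applies → nullable.
- message: CHECK does not forbid NULL (a CHECK constraint passes when its expression is NULL) → nullable.
- model: part of the PRIMARY KEY, which implies NOT NULL → not nullable.
- user_id: CHECK does not forbid NULL (a CHECK constraint passes when its expression is NULL) → nullable.
- channel: CHECK does not forbid NULL (a CHECK constraint passes when its expression is NULL) → nullable.
- timestamp: part of the PRIMARY KEY, which implies NOT NULL → not nullable.
- gain: declared NOT NULL → not nullable.

interval, unit, message, user_id, channel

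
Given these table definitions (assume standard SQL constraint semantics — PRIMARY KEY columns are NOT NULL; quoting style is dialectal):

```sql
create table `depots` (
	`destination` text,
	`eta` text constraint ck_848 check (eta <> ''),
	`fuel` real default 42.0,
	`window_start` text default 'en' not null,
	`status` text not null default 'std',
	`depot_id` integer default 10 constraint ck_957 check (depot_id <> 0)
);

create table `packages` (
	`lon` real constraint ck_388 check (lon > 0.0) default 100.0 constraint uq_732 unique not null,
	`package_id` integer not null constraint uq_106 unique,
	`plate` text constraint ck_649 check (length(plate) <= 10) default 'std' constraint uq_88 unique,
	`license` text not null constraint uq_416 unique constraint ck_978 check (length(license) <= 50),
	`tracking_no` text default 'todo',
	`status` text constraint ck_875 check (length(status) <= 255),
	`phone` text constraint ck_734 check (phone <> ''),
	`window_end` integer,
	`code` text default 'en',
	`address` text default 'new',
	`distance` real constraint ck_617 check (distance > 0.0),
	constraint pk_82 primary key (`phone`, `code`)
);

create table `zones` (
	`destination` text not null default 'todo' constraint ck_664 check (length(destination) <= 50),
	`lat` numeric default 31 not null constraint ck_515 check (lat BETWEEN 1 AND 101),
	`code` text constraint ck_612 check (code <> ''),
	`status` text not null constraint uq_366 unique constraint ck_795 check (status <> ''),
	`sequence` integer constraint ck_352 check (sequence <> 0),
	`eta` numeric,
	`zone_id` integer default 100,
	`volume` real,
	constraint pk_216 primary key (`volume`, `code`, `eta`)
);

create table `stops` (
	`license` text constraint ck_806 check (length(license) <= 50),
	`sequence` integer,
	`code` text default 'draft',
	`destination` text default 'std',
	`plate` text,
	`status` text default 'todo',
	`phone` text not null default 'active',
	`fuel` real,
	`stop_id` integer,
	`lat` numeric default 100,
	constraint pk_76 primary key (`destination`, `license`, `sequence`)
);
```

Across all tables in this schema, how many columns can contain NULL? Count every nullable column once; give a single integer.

18

depots: 4 nullable (destination, eta, fuel, depot_id — PK none and explicit NOT NULL columns excluded).
packages: 6 nullable (plate, tracking_no, status, window_end, address, distance — PK (phone, code) and explicit NOT NULL columns excluded).
zones: 2 nullable (sequence, zone_id — PK (volume, code, eta) and explicit NOT NULL columns excluded).
stops: 6 nullable (code, plate, status, fuel, stop_id, lat — PK (destination, license, sequence) and explicit NOT NULL columns excluded).
Total: 4 + 6 + 2 + 6 = 18.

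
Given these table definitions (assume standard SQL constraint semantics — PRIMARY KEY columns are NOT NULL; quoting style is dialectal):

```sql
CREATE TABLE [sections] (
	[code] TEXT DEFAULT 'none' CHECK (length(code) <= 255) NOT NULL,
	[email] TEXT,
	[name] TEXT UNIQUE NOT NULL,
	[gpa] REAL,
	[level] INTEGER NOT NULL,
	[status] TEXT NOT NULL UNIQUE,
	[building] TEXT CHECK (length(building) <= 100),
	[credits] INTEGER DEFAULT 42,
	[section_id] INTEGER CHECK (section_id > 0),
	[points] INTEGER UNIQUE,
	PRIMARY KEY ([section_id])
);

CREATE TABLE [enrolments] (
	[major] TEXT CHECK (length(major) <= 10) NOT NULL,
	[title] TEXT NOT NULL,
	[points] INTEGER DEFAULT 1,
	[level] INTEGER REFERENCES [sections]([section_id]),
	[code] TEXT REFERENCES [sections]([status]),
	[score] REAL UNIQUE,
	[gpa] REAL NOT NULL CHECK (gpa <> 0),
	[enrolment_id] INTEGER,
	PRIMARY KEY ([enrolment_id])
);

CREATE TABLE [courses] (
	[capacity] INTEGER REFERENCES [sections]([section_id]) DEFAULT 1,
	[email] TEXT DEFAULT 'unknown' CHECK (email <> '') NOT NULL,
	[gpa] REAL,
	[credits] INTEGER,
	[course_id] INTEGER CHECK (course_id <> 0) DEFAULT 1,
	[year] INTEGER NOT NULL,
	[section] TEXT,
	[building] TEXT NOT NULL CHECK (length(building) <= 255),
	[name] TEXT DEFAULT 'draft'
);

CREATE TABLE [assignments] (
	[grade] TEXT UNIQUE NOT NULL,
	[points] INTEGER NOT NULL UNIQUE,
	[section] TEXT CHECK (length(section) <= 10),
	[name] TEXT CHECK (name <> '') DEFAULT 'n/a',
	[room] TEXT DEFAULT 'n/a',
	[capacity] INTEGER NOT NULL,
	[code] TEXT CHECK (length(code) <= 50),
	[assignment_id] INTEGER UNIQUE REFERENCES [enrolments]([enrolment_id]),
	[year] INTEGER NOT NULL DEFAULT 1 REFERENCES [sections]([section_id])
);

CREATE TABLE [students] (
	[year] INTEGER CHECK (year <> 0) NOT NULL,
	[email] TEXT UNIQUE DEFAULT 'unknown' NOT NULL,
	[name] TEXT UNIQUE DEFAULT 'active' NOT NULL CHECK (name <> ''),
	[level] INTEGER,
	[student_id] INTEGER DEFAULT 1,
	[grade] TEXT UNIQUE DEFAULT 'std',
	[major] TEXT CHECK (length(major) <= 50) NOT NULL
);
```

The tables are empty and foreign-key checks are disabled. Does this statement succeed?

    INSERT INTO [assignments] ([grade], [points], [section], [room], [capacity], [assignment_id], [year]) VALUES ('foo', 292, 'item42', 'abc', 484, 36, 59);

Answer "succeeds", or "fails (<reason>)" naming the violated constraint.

NOT NULL columns: capacity is supplied; grade is supplied; points is supplied; year is supplied.
CHECK constraints: 'item42' satisfies (length(section) <= 10).
No constraint is violated.

succeeds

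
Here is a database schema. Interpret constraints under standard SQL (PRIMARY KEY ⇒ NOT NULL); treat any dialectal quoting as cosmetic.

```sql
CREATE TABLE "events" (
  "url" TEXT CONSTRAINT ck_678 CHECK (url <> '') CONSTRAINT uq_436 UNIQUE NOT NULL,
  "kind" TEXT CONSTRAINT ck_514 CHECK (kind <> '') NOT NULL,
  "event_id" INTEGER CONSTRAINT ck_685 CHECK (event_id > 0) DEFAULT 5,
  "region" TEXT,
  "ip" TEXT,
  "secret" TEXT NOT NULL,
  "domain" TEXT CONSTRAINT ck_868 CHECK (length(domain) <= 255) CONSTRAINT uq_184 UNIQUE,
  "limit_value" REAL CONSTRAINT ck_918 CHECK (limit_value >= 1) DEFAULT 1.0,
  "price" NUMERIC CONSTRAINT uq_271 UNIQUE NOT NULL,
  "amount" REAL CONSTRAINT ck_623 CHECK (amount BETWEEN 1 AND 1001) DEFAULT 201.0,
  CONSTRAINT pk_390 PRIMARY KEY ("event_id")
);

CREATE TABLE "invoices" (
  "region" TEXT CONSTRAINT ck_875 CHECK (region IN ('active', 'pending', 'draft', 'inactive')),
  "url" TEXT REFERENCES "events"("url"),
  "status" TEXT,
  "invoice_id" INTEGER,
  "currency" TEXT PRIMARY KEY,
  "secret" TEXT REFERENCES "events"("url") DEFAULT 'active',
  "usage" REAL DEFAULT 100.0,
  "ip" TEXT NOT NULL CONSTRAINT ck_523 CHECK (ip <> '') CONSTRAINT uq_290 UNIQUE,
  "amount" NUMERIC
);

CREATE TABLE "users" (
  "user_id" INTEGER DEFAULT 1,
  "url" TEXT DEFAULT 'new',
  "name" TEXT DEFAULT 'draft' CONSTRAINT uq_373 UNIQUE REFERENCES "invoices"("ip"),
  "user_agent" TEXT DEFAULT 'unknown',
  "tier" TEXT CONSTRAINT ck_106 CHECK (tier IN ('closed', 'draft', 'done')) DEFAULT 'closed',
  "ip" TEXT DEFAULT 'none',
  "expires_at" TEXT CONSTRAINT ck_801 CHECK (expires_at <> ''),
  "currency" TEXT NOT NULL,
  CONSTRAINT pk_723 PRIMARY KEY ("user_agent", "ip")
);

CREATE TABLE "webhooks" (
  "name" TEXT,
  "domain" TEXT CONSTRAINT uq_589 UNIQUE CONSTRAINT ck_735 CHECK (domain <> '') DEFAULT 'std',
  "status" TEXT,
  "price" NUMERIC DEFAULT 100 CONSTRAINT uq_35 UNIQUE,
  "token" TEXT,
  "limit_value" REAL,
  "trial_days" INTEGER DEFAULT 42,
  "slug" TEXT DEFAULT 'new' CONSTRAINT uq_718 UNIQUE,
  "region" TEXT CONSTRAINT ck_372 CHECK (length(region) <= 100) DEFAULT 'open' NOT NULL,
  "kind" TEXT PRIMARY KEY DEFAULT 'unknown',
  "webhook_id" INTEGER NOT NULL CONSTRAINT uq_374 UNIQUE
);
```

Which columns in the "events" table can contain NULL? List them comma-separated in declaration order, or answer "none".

region, ip, domain, limit_value, amount

- url: declared NOT NULL → not nullable.
- kind: declared NOT NULL → not nullable.
- event_id: part of the PRIMARY KEY, which implies NOT NULL → not nullable.
- region: no NOT NULL constraint applies → nullable.
- ip: no NOT NULL constraint applies → nullable.
- secret: declared NOT NULL → not nullable.
- domain: CHECK does not forbid NULL (a CHECK constraint passes when its expression is NULL) → nullable.
- limit_value: CHECK does not forbid NULL (a CHECK constraint passes when its expression is NULL) → nullable.
- price: declared NOT NULL → not nullable.
- amount: CHECK does not forbid NULL (a CHECK constraint passes when its expression is NULL) → nullable.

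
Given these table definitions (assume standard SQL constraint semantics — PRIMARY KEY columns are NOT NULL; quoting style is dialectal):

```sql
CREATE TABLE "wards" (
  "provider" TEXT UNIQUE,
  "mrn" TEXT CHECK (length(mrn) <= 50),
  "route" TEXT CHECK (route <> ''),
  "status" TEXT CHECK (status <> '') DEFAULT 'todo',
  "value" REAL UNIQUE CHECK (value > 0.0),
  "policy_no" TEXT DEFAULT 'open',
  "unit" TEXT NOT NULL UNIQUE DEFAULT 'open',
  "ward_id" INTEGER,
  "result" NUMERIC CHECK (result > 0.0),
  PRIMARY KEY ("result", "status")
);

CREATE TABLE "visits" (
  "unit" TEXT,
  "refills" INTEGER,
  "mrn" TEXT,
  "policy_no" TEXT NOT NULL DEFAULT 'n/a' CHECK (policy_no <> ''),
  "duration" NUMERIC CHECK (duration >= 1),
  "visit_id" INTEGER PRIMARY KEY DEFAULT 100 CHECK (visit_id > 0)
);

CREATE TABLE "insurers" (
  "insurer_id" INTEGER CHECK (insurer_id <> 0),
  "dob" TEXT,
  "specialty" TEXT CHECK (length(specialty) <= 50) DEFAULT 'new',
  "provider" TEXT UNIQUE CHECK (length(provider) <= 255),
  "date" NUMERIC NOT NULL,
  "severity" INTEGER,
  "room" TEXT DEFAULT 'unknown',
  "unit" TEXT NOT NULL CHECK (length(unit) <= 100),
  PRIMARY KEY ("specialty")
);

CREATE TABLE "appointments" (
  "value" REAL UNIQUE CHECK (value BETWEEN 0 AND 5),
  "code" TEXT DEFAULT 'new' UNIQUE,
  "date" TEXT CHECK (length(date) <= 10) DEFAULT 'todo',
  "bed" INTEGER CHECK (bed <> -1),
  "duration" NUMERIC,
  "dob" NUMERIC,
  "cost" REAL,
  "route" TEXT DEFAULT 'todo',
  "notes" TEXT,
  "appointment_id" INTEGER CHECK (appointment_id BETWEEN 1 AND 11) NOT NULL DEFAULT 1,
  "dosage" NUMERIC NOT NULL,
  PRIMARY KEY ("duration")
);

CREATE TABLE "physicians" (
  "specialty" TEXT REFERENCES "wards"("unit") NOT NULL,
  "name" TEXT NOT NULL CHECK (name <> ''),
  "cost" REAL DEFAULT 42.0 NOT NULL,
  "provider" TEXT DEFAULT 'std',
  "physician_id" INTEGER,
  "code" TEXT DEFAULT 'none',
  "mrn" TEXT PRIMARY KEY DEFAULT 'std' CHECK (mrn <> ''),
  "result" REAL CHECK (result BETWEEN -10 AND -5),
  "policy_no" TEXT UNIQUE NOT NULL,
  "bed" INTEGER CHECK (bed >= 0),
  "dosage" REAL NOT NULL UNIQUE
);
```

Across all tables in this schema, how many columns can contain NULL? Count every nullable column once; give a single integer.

wards: 6 nullable (provider, mrn, route, value, policy_no, ward_id — PK (result, status) and explicit NOT NULL columns excluded).
visits: 4 nullable (unit, refills, mrn, duration — PK (visit_id) and explicit NOT NULL columns excluded).
insurers: 5 nullable (insurer_id, dob, provider, severity, room — PK (specialty) and explicit NOT NULL columns excluded).
appointments: 8 nullable (value, code, date, bed, dob, cost, route, notes — PK (duration) and explicit NOT NULL columns excluded).
physicians: 5 nullable (provider, physician_id, code, result, bed — PK (mrn) and explicit NOT NULL columns excluded).
Total: 6 + 4 + 5 + 8 + 5 = 28.

28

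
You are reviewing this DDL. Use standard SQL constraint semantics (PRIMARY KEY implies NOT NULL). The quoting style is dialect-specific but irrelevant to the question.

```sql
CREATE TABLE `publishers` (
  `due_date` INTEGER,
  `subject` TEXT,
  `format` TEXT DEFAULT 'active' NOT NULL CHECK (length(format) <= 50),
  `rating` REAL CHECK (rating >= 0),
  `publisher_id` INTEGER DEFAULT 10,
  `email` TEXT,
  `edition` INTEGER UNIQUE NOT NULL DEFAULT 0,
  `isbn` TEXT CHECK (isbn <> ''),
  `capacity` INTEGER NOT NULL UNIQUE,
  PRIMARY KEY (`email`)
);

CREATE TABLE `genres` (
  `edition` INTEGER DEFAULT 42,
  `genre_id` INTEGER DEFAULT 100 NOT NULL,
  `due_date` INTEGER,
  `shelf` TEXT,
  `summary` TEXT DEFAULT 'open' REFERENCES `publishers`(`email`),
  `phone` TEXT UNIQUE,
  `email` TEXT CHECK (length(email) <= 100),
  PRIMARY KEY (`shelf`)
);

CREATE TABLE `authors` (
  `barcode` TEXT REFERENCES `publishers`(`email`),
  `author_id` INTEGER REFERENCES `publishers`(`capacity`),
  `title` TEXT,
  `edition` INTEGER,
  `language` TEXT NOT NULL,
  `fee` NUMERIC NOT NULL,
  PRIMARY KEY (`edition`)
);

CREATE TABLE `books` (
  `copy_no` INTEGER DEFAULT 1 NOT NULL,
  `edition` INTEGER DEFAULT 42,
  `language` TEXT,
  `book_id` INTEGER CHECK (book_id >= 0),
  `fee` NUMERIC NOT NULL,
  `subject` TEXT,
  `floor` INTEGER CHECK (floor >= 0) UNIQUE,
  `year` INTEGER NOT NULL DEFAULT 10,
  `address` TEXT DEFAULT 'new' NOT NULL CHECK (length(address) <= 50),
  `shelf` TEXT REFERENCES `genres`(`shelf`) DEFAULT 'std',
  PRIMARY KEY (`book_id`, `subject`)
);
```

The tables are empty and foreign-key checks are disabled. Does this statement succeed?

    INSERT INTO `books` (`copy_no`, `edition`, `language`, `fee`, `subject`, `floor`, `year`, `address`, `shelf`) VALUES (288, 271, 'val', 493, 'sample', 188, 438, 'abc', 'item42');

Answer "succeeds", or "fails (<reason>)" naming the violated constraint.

book_id is omitted from the column list and has no DEFAULT, so it would receive NULL.
But book_id is part of the PRIMARY KEY (implied NOT NULL).

fails (NOT NULL on book_id)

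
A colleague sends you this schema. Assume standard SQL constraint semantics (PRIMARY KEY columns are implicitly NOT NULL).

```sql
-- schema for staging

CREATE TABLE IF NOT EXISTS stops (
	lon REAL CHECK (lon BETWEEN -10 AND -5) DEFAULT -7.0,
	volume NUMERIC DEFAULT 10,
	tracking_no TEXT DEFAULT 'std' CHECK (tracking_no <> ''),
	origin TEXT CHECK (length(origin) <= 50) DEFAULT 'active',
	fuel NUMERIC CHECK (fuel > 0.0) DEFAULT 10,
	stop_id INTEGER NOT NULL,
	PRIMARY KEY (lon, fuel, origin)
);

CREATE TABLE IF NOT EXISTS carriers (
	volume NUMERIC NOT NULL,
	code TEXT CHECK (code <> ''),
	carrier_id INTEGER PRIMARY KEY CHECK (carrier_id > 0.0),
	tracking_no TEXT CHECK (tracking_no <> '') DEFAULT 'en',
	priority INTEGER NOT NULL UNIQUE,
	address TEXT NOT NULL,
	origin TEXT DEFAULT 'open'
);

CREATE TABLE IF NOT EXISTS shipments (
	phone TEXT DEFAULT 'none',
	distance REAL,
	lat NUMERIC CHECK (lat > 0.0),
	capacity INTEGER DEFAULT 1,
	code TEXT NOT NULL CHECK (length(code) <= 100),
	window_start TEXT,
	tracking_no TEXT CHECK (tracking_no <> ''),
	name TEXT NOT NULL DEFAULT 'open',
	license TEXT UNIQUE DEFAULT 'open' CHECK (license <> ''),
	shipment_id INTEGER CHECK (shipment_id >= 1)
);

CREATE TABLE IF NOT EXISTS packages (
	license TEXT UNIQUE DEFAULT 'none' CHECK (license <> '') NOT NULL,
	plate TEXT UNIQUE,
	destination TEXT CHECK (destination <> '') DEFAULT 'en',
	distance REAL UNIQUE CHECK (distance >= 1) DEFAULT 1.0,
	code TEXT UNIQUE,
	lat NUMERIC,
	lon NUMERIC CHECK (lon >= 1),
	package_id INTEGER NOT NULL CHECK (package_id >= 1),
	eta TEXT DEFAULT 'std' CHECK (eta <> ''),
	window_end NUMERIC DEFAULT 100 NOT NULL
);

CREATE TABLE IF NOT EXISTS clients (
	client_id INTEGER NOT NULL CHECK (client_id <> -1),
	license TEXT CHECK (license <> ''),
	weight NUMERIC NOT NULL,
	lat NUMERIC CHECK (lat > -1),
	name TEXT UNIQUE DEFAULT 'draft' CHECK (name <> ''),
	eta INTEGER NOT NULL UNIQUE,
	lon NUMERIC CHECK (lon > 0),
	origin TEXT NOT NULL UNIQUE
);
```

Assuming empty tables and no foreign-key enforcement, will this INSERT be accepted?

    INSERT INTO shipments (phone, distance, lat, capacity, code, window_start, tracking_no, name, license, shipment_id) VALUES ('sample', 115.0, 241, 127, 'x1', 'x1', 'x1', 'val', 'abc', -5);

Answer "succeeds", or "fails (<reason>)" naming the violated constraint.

fails (CHECK on shipment_id)

The value -5 for shipment_id violates CHECK (shipment_id >= 1).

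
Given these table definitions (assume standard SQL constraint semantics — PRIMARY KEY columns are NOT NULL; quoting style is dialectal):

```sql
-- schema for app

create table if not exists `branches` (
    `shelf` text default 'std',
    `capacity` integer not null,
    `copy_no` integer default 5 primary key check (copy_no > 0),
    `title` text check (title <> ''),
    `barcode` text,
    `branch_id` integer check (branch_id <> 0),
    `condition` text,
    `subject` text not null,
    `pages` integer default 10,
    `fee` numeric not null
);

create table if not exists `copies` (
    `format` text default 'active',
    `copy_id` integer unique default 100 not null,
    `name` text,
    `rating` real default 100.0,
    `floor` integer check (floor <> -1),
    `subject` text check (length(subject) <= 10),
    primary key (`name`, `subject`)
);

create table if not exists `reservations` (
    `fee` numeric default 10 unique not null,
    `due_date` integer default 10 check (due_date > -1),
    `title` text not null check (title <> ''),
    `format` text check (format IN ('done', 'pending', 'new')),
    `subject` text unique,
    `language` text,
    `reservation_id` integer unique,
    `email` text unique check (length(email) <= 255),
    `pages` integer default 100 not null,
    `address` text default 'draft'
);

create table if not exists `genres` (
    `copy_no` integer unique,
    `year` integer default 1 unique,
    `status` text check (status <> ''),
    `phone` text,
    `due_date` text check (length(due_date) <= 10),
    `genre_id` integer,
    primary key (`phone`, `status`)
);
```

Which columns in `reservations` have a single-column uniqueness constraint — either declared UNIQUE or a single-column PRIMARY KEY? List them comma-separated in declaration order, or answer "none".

- fee: declared UNIQUE → unique.
- due_date: no UNIQUE or single-column PK constraint.
- title: no UNIQUE or single-column PK constraint.
- format: no UNIQUE or single-column PK constraint.
- subject: declared UNIQUE → unique.
- language: no UNIQUE or single-column PK constraint.
- reservation_id: declared UNIQUE → unique.
- email: declared UNIQUE → unique.
- pages: no UNIQUE or single-column PK constraint.
- address: no UNIQUE or single-column PK constraint.

fee, subject, reservation_id, email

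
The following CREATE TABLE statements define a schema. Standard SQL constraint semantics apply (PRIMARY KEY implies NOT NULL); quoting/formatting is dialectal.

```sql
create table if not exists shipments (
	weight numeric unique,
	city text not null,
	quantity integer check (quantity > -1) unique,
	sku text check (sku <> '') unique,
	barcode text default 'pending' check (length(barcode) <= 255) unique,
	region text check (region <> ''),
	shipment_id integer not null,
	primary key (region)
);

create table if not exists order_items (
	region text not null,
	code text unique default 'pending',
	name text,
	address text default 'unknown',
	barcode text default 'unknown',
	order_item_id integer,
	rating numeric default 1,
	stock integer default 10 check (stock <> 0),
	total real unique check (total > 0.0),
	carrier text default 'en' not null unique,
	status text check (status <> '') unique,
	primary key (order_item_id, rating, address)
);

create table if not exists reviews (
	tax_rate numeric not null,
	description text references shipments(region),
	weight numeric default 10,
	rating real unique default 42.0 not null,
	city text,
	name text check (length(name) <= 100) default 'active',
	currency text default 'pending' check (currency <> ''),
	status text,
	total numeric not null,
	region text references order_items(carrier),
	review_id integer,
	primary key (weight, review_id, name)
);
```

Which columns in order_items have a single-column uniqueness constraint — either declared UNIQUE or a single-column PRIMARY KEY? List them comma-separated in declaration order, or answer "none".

code, total, carrier, status

- region: no UNIQUE or single-column PK constraint.
- code: declared UNIQUE → unique.
- name: no UNIQUE or single-column PK constraint.
- address: part of a composite PRIMARY KEY — only the tuple is unique, not this column on its own.
- barcode: no UNIQUE or single-column PK constraint.
- order_item_id: part of a composite PRIMARY KEY — only the tuple is unique, not this column on its own.
- rating: part of a composite PRIMARY KEY — only the tuple is unique, not this column on its own.
- stock: no UNIQUE or single-column PK constraint.
- total: declared UNIQUE → unique.
- carrier: declared UNIQUE → unique.
- status: declared UNIQUE → unique.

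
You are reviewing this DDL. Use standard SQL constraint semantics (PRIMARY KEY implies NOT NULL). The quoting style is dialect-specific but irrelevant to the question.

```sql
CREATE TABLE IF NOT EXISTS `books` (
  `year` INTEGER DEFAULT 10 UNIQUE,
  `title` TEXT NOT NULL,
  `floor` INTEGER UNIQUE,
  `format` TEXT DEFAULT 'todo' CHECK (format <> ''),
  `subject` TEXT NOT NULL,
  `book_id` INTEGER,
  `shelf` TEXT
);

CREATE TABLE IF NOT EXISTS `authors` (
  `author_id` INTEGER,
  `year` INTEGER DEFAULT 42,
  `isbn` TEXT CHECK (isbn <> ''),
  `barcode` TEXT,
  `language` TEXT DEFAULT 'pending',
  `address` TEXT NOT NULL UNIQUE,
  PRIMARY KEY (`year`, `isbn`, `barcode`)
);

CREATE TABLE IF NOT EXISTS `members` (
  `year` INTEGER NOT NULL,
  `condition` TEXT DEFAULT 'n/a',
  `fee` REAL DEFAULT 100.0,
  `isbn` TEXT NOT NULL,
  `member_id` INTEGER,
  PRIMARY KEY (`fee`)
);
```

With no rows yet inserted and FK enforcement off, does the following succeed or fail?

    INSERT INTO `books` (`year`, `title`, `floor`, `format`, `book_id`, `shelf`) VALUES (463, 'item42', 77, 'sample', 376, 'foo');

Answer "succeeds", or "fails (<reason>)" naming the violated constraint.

fails (NOT NULL on subject)

subject is omitted from the column list and has no DEFAULT, so it would receive NULL.
But subject is declared NOT NULL.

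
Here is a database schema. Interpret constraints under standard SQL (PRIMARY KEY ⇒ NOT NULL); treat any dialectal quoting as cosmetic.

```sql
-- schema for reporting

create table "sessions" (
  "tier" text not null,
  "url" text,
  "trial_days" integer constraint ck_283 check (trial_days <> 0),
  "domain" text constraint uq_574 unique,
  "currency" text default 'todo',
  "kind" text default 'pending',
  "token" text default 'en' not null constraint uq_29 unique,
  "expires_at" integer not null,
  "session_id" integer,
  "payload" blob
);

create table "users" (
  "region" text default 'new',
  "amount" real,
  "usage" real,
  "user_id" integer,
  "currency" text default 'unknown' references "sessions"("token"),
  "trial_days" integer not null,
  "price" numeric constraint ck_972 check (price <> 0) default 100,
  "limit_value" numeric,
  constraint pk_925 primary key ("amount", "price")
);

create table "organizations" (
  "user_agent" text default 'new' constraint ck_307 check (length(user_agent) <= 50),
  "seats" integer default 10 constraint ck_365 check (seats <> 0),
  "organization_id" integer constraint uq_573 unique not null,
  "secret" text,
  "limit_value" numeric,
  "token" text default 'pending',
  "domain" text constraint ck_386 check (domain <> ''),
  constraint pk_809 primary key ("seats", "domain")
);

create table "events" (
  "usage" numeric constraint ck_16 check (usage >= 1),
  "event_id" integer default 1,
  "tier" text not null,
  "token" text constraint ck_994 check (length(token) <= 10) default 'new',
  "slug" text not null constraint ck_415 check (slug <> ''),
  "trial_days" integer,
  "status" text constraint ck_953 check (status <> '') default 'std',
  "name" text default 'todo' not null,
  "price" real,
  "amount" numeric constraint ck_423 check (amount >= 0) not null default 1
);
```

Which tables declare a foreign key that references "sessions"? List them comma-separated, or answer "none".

- users.currency references sessions(token).

users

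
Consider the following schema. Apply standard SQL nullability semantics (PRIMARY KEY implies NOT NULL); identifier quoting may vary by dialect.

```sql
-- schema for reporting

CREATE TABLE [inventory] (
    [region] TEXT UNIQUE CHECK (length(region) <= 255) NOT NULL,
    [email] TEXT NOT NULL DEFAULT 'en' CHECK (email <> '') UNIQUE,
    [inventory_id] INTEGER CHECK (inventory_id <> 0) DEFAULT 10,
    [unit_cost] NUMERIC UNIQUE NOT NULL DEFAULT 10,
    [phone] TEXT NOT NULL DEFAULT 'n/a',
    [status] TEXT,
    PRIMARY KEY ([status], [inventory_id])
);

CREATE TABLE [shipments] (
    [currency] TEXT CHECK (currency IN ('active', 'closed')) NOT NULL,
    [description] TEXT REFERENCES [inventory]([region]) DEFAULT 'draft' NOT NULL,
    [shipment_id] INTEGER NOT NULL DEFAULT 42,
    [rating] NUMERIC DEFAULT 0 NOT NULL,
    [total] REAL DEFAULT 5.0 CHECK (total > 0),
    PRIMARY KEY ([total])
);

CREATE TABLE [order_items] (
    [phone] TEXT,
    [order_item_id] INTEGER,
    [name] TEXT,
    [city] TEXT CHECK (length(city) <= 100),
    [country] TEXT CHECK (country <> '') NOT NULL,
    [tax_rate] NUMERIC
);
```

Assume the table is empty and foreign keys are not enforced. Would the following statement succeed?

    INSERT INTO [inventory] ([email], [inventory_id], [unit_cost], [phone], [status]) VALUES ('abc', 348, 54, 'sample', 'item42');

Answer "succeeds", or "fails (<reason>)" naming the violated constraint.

fails (NOT NULL on region)

region is omitted from the column list and has no DEFAULT, so it would receive NULL.
But region is declared NOT NULL.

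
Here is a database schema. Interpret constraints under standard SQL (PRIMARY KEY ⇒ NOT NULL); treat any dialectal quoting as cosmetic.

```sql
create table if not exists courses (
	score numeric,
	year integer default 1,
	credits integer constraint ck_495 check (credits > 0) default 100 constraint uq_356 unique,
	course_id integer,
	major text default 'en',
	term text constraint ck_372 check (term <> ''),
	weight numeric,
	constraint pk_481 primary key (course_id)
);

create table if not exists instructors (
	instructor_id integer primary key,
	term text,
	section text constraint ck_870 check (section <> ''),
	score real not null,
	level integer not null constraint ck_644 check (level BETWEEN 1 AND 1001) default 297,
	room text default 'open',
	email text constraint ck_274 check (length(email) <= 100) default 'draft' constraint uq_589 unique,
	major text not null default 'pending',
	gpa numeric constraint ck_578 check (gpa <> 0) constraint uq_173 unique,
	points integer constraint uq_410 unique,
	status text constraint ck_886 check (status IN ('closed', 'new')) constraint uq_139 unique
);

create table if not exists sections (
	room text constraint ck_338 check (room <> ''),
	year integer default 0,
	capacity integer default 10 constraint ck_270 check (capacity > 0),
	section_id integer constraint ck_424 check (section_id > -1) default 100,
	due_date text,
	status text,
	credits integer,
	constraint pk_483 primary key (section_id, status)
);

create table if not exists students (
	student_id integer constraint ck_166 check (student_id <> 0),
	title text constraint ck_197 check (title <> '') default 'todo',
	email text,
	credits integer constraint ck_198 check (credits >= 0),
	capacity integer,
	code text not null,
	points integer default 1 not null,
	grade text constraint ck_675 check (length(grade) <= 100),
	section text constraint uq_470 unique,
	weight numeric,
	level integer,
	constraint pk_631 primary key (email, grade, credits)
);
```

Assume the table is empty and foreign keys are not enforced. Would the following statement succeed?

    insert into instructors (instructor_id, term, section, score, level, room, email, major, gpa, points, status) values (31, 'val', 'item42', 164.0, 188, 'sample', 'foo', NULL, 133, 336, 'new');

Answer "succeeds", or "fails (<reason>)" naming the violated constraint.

fails (NOT NULL on major)

major is explicitly set to NULL, but major is declared NOT NULL.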